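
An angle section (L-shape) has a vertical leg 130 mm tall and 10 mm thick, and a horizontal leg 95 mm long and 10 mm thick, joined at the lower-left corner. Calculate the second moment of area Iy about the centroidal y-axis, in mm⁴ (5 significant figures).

Split into non-overlapping primitives; take the origin at the lower-left of the bounding box.
Vertical leg: 10 × 130, A = 1 300 mm², x = 5 mm, Ī = 10833.33 mm⁴.
Horizontal leg (remainder): 85 × 10, A = 850 mm², x = 52.5 mm, Ī = 511770.8 mm⁴.
Centroid: x̄ = ΣA·x / ΣA = 23.77907 mm.
Transfer each piece to the centroidal y-axis using Ī + A·d² with d = x − 23.77907:
  vertical leg: d = -18.77907 mm → contributes +469282.8 mm⁴
  horizontal leg (remainder): d = 28.72093 mm → contributes +1 212 929 mm⁴
Total I = 1 682 212 mm⁴.

Iy ≈ 1.6822 × 10⁶ mm⁴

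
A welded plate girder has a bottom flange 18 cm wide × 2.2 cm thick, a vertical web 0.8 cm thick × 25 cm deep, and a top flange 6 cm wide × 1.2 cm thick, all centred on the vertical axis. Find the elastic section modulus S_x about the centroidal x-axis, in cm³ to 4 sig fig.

Treat the section as a set of non-overlapping primitives; coordinates are from the bounding-box lower-left.
Bottom plate: 18 × 2.2, A = 39.6 cm², y = 1.1 cm, Ī = 15.972 cm⁴.
Web plate: 0.8 × 25, A = 20 cm², y = 14.7 cm, Ī = 1041.67 cm⁴.
Top plate: 6 × 1.2, A = 7.2 cm², y = 27.8 cm, Ī = 0.864 cm⁴.
Centroid: ȳ = ΣA·y / ΣA = 8.0497 cm.
Transfer each piece to the centroidal x-axis using Ī + A·d² with d = y − 8.0497:
  bottom plate: d = -6.9497 cm → contributes +1928.59 cm⁴
  web plate: d = 6.6503 cm → contributes +1926.2 cm⁴
  top plate: d = 19.7503 cm → contributes +2809.4 cm⁴
Total I = 6664.18 cm⁴.
Extreme fibre distance c = 20.3503 cm; S = I/c = 327.473 cm³.

S_x ≈ 327.5 cm³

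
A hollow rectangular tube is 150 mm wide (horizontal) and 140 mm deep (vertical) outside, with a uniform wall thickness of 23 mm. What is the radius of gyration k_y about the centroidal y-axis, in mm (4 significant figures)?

Treat the section as a set of non-overlapping primitives; coordinates are from the bounding-box lower-left.
Outer rectangle: 150 × 140, A = 21 000 mm², x = 75 mm, Ī = 39 375 000 mm⁴.
Inner void (subtracted): 104 × 94, A = 9 776 mm², x = 75 mm, Ī = 8 811 435 mm⁴.
By symmetry the centroid is at mid-width, x̄ = 75 mm.
All pieces are centred on the centroidal y-axis, so I = ΣĪ (holes subtracted) = 30 563 565 mm⁴.
Radius of gyration: k = √(I/A) = √(30 563 565 / 11 224) = 52.1829 mm.

k_y ≈ 52.18 mm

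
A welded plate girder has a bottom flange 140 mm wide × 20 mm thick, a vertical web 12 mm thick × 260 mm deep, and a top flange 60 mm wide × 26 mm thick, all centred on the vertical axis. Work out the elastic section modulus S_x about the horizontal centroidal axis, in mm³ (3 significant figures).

S_x ≈ 5.64 × 10⁵ mm³

Treat the section as a set of non-overlapping primitives; coordinates are from the bounding-box lower-left.
Bottom plate: 140 × 20, A = 2 800 mm², y = 10 mm, Ī = 93 333 mm⁴.
Web plate: 12 × 260, A = 3 120 mm², y = 150 mm, Ī = 17 576 000 mm⁴.
Top plate: 60 × 26, A = 1 560 mm², y = 293 mm, Ī = 87 880 mm⁴.
Centroid: ȳ = ΣA·y / ΣA = 127.42 mm.
Transfer each piece to the horizontal centroidal axis using Ī + A·d² with d = y − 127.42:
  bottom plate: d = -117.42 mm → contributes +38 696 312 mm⁴
  web plate: d = 22.583 mm → contributes +19 167 159 mm⁴
  top plate: d = 165.58 mm → contributes +42 859 481 mm⁴
Total I = 100 722 952 mm⁴.
Extreme fibre distance c = 178.58 mm; S = I/c = 564 012 mm³.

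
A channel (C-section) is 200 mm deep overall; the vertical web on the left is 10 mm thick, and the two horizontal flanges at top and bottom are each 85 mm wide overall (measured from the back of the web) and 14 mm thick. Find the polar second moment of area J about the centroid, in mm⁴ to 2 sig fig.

J ≈ 2.8 × 10⁷ mm⁴

Treat the section as a set of non-overlapping primitives; coordinates are from the bounding-box lower-left.
Web: 10 × 200, A = 2 000 mm², y = 100 mm, Ī = 6 666 667 mm⁴.
Top flange (beyond web): 75 × 14, A = 1 050 mm², y = 193 mm, Ī = 17 150 mm⁴.
Bottom flange (beyond web): 75 × 14, A = 1 050 mm², y = 7 mm, Ī = 17 150 mm⁴.
By symmetry the centroid is at mid-height, ȳ = 100 mm.
Transfer each piece to the centroidal x-axis using Ī + A·d² with d = y − 100:
  web: d = 0 mm → contributes +6 666 667 mm⁴
  top flange (beyond web): d = 93 mm → contributes +9 098 600 mm⁴
  bottom flange (beyond web): d = -93 mm → contributes +9 098 600 mm⁴
Total I = 24 863 867 mm⁴.
For the y-axis: x̄ = 26.77 mm.
Repeating about the centroidal y-axis gives I_y = 2 851 347 mm⁴.
Polar second moment: J = I_x + I_y = 27 715 213 mm⁴.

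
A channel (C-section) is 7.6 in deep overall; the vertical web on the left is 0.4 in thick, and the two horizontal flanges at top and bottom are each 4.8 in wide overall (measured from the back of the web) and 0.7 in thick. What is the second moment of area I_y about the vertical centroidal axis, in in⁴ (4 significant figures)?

Split into non-overlapping primitives; take the origin at the lower-left of the bounding box.
Web: 0.4 × 7.6, A = 3.04 in², x = 0.2 in, Ī = 0.0405333 in⁴.
Top flange (beyond web): 4.4 × 0.7, A = 3.08 in², x = 2.6 in, Ī = 4.96907 in⁴.
Bottom flange (beyond web): 4.4 × 0.7, A = 3.08 in², x = 2.6 in, Ī = 4.96907 in⁴.
Centroid: x̄ = ΣA·x / ΣA = 1.80696 in.
Transfer each piece to the vertical centroidal axis using Ī + A·d² with d = x − 1.80696:
  web: d = -1.60696 in → contributes +7.89075 in⁴
  top flange (beyond web): d = 0.793043 in → contributes +6.90613 in⁴
  bottom flange (beyond web): d = 0.793043 in → contributes +6.90613 in⁴
Total I = 21.703 in⁴.

I_y ≈ 21.70 in⁴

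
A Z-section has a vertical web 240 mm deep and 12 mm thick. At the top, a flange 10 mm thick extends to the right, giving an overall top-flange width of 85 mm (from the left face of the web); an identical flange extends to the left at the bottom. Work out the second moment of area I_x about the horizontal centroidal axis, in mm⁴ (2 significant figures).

I_x ≈ 3.3 × 10⁷ mm⁴

Decompose the section into non-overlapping parts with the origin at the bottom-left of its bounding rectangle.
Web: 12 × 240, A = 2 880 mm², y = 120 mm, Ī = 13 824 000 mm⁴.
Top flange (beyond web): 73 × 10, A = 730 mm², y = 235 mm, Ī = 6 083 mm⁴.
Bottom flange (beyond web): 73 × 10, A = 730 mm², y = 5 mm, Ī = 6 083 mm⁴.
Centroid: ȳ = ΣA·y / ΣA = 120 mm.
Transfer each piece to the horizontal centroidal axis using Ī + A·d² with d = y − 120:
  web: d = 0 mm → contributes +13 824 000 mm⁴
  top flange (beyond web): d = 115 mm → contributes +9 660 333 mm⁴
  bottom flange (beyond web): d = -115 mm → contributes +9 660 333 mm⁴
Total I = 33 144 667 mm⁴.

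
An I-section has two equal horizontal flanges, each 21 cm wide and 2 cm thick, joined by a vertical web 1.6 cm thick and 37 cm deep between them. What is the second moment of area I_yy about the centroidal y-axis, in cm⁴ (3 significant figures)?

I_yy ≈ 3100 cm⁴

Break the section into simple shapes (no overlaps), measuring from the bottom-left corner of the bounding box.
Bottom flange: 21 × 2, A = 42 cm², x = 10.5 cm, Ī = 1543.5 cm⁴.
Web: 1.6 × 37, A = 59.2 cm², x = 10.5 cm, Ī = 12.629 cm⁴.
Top flange: 21 × 2, A = 42 cm², x = 10.5 cm, Ī = 1543.5 cm⁴.
By symmetry the centroid is at mid-width, x̄ = 10.5 cm.
All pieces are centred on the centroidal y-axis, so I = ΣĪ = 3099.6 cm⁴.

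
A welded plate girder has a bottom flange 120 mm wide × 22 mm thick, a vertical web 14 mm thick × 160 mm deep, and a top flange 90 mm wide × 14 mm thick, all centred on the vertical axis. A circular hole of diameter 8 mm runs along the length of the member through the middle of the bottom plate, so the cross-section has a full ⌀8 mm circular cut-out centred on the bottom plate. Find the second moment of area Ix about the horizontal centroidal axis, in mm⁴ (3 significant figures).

Split into non-overlapping primitives; take the origin at the lower-left of the bounding box.
Bottom plate: 120 × 22, A = 2 640 mm², y = 11 mm, Ī = 106 480 mm⁴.
Web plate: 14 × 160, A = 2 240 mm², y = 102 mm, Ī = 4 778 667 mm⁴.
Top plate: 90 × 14, A = 1 260 mm², y = 189 mm, Ī = 20 580 mm⁴.
Hole (subtracted): ⌀8, A = 50.265 mm², y = 11 mm, Ī = 201.06 mm⁴.
Centroid: ȳ = ΣA·y / ΣA = 81.302 mm.
Transfer each piece to the horizontal centroidal axis using Ī + A·d² with d = y − 81.302:
  bottom plate: d = -70.302 mm → contributes +13 154 309 mm⁴
  web plate: d = 20.698 mm → contributes +5 738 307 mm⁴
  top plate: d = 107.7 mm → contributes +14 635 166 mm⁴
  hole: d = -70.302 mm → contributes −248 631 mm⁴
Total I = 33 279 150 mm⁴.

Ix ≈ 3.33 × 10⁷ mm⁴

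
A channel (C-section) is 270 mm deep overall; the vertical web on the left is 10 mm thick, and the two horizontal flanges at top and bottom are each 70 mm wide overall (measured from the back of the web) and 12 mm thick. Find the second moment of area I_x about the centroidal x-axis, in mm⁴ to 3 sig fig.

I_x ≈ 4.04 × 10⁷ mm⁴

Decompose the section into non-overlapping parts with the origin at the bottom-left of its bounding rectangle.
Web: 10 × 270, A = 2 700 mm², y = 135 mm, Ī = 16 402 500 mm⁴.
Top flange (beyond web): 60 × 12, A = 720 mm², y = 264 mm, Ī = 8 640 mm⁴.
Bottom flange (beyond web): 60 × 12, A = 720 mm², y = 6 mm, Ī = 8 640 mm⁴.
By symmetry the centroid is at mid-height, ȳ = 135 mm.
Transfer each piece to the centroidal x-axis using Ī + A·d² with d = y − 135:
  web: d = 0 mm → contributes +16 402 500 mm⁴
  top flange (beyond web): d = 129 mm → contributes +11 990 160 mm⁴
  bottom flange (beyond web): d = -129 mm → contributes +11 990 160 mm⁴
Total I = 40 382 820 mm⁴.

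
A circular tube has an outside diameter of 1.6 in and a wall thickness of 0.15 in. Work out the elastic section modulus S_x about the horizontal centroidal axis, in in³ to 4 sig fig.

Decompose the section into non-overlapping parts with the origin at the bottom-left of its bounding rectangle.
Outer circle: ⌀1.6, A = 2.01062 in², y = 0.8 in, Ī = 0.321699 in⁴.
Bore (subtracted): ⌀1.3, A = 1.32732 in², y = 0.8 in, Ī = 0.140198 in⁴.
By symmetry the centroid is at mid-height, ȳ = 0.8 in.
All pieces are centred on the horizontal centroidal axis, so I = ΣĪ (holes subtracted) = 0.181501 in⁴.
Extreme fibre distance c = 0.8 in; S = I/c = 0.226876 in³.

S_x ≈ 0.2269 in³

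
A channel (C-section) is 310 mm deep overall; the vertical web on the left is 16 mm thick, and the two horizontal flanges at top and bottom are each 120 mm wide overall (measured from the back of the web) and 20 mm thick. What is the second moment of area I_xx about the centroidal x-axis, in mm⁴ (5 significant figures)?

I_xx ≈ 1.2732 × 10⁸ mm⁴

Split into non-overlapping primitives; take the origin at the lower-left of the bounding box.
Web: 16 × 310, A = 4 960 mm², y = 155 mm, Ī = 39 721 333 mm⁴.
Top flange (beyond web): 104 × 20, A = 2 080 mm², y = 300 mm, Ī = 69333.33 mm⁴.
Bottom flange (beyond web): 104 × 20, A = 2 080 mm², y = 10 mm, Ī = 69333.33 mm⁴.
By symmetry the centroid is at mid-height, ȳ = 155 mm.
Transfer each piece to the centroidal x-axis using Ī + A·d² with d = y − 155:
  web: d = 0 mm → contributes +39 721 333 mm⁴
  top flange (beyond web): d = 145 mm → contributes +43 801 333 mm⁴
  bottom flange (beyond web): d = -145 mm → contributes +43 801 333 mm⁴
Total I = 127 324 000 mm⁴.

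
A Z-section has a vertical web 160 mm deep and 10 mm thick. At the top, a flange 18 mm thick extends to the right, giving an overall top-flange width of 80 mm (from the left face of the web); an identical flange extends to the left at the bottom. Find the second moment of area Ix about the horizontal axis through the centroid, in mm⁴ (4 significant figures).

Break the section into simple shapes (no overlaps), measuring from the bottom-left corner of the bounding box.
Web: 10 × 160, A = 1 600 mm², y = 80 mm, Ī = 3 413 333 mm⁴.
Top flange (beyond web): 70 × 18, A = 1 260 mm², y = 151 mm, Ī = 34 020 mm⁴.
Bottom flange (beyond web): 70 × 18, A = 1 260 mm², y = 9 mm, Ī = 34 020 mm⁴.
Centroid: ȳ = ΣA·y / ΣA = 80 mm.
Transfer each piece to the horizontal axis through the centroid using Ī + A·d² with d = y − 80:
  web: d = 0 mm → contributes +3 413 333 mm⁴
  top flange (beyond web): d = 71 mm → contributes +6 385 680 mm⁴
  bottom flange (beyond web): d = -71 mm → contributes +6 385 680 mm⁴
Total I = 16 184 693 mm⁴.

Ix ≈ 1.618 × 10⁷ mm⁴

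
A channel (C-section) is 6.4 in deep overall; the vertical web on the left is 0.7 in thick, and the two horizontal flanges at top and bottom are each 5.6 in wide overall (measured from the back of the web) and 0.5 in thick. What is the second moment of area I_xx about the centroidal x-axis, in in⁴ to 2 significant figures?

I_xx ≈ 58 in⁴

Split into non-overlapping primitives; take the origin at the lower-left of the bounding box.
Web: 0.7 × 6.4, A = 4.48 in², y = 3.2 in, Ī = 15.29 in⁴.
Top flange (beyond web): 4.9 × 0.5, A = 2.45 in², y = 6.15 in, Ī = 0.05104 in⁴.
Bottom flange (beyond web): 4.9 × 0.5, A = 2.45 in², y = 0.25 in, Ī = 0.05104 in⁴.
By symmetry the centroid is at mid-height, ȳ = 3.2 in.
Transfer each piece to the centroidal x-axis using Ī + A·d² with d = y − 3.2:
  web: d = 0 in → contributes +15.29 in⁴
  top flange (beyond web): d = 2.95 in → contributes +21.37 in⁴
  bottom flange (beyond web): d = -2.95 in → contributes +21.37 in⁴
Total I = 58.04 in⁴.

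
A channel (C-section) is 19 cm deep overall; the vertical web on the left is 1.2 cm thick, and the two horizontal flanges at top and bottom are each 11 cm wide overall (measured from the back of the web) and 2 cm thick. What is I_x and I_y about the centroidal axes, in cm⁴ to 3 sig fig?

I_x ≈ 3530 cm⁴, I_y ≈ 753 cm⁴

Decompose the section into non-overlapping parts with the origin at the bottom-left of its bounding rectangle.
Web: 1.2 × 19, A = 22.8 cm², y = 9.5 cm, Ī = 685.9 cm⁴.
Top flange (beyond web): 9.8 × 2, A = 19.6 cm², y = 18 cm, Ī = 6.5333 cm⁴.
Bottom flange (beyond web): 9.8 × 2, A = 19.6 cm², y = 1 cm, Ī = 6.5333 cm⁴.
By symmetry the centroid is at mid-height, ȳ = 9.5 cm.
Transfer each piece to the centroidal x-axis using Ī + A·d² with d = y − 9.5:
  web: d = 0 cm → contributes +685.9 cm⁴
  top flange (beyond web): d = 8.5 cm → contributes +1422.6 cm⁴
  bottom flange (beyond web): d = -8.5 cm → contributes +1422.6 cm⁴
Total I = 3531.2 cm⁴.
For the y-axis: x̄ = 4.0774 cm.
Repeating about the centroidal y-axis gives I_y = 752.54 cm⁴.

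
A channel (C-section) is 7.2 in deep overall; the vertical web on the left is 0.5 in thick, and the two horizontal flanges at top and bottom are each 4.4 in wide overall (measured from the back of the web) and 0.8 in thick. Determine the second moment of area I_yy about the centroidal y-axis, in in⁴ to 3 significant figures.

I_yy ≈ 19.0 in⁴

Treat the section as a set of non-overlapping primitives; coordinates are from the bounding-box lower-left.
Web: 0.5 × 7.2, A = 3.6 in², x = 0.25 in, Ī = 0.075 in⁴.
Top flange (beyond web): 3.9 × 0.8, A = 3.12 in², x = 2.45 in, Ī = 3.9546 in⁴.
Bottom flange (beyond web): 3.9 × 0.8, A = 3.12 in², x = 2.45 in, Ī = 3.9546 in⁴.
Centroid: x̄ = ΣA·x / ΣA = 1.6451 in.
Transfer each piece to the centroidal y-axis using Ī + A·d² with d = x − 1.6451:
  web: d = -1.3951 in → contributes +7.0819 in⁴
  top flange (beyond web): d = 0.80488 in → contributes +5.9758 in⁴
  bottom flange (beyond web): d = 0.80488 in → contributes +5.9758 in⁴
Total I = 19.034 in⁴.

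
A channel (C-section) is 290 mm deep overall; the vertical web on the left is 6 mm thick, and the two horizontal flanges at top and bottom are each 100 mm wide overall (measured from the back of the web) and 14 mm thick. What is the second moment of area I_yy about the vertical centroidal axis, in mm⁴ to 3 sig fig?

Split into non-overlapping primitives; take the origin at the lower-left of the bounding box.
Web: 6 × 290, A = 1 740 mm², x = 3 mm, Ī = 5 220 mm⁴.
Top flange (beyond web): 94 × 14, A = 1 316 mm², x = 53 mm, Ī = 969 015 mm⁴.
Bottom flange (beyond web): 94 × 14, A = 1 316 mm², x = 53 mm, Ī = 969 015 mm⁴.
Centroid: x̄ = ΣA·x / ΣA = 33.101 mm.
Transfer each piece to the vertical centroidal axis using Ī + A·d² with d = x − 33.101:
  web: d = -30.101 mm → contributes +1 581 744 mm⁴
  top flange (beyond web): d = 19.899 mm → contributes +1 490 130 mm⁴
  bottom flange (beyond web): d = 19.899 mm → contributes +1 490 130 mm⁴
Total I = 4 562 005 mm⁴.

I_yy ≈ 4.56 × 10⁶ mm⁴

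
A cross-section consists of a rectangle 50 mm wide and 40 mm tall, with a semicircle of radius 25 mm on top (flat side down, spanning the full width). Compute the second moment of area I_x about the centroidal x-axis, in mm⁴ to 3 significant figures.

Treat the section as a set of non-overlapping primitives; coordinates are from the bounding-box lower-left.
Rectangular body: 50 × 40, A = 2 000 mm², y = 20 mm, Ī = 266 667 mm⁴.
Semicircular cap: semicircle r = 25, A = 981.75 mm², y = 50.61 mm, Ī = 42 874 mm⁴.
Centroid: ȳ = ΣA·y / ΣA = 30.079 mm.
Transfer each piece to the centroidal x-axis using Ī + A·d² with d = y − 30.079:
  rectangular body: d = -10.079 mm → contributes +469 820 mm⁴
  semicircular cap: d = 20.532 mm → contributes +456 734 mm⁴
Total I = 926 554 mm⁴.

I_x ≈ 9.27 × 10⁵ mm⁴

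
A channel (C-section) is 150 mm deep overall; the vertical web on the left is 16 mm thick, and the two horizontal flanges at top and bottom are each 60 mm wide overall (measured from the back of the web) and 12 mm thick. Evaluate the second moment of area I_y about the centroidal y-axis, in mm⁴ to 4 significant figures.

Split into non-overlapping primitives; take the origin at the lower-left of the bounding box.
Web: 16 × 150, A = 2 400 mm², x = 8 mm, Ī = 51 200 mm⁴.
Top flange (beyond web): 44 × 12, A = 528 mm², x = 38 mm, Ī = 85 184 mm⁴.
Bottom flange (beyond web): 44 × 12, A = 528 mm², x = 38 mm, Ī = 85 184 mm⁴.
Centroid: x̄ = ΣA·x / ΣA = 17.1667 mm.
Transfer each piece to the centroidal y-axis using Ī + A·d² with d = x − 17.1667:
  web: d = -9.16667 mm → contributes +252 867 mm⁴
  top flange (beyond web): d = 20.8333 mm → contributes +314 351 mm⁴
  bottom flange (beyond web): d = 20.8333 mm → contributes +314 351 mm⁴
Total I = 881 568 mm⁴.

I_y ≈ 8.816 × 10⁵ mm⁴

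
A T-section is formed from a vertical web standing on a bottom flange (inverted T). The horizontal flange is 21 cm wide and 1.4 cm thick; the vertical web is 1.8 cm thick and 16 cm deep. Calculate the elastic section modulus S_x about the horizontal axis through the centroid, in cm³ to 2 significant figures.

Decompose the section into non-overlapping parts with the origin at the bottom-left of its bounding rectangle.
Flange: 21 × 1.4, A = 29.4 cm², y = 0.7 cm, Ī = 4.802 cm⁴.
Web: 1.8 × 16, A = 28.8 cm², y = 9.4 cm, Ī = 614.4 cm⁴.
Centroid: ȳ = ΣA·y / ΣA = 5.005 cm.
Transfer each piece to the horizontal axis through the centroid using Ī + A·d² with d = y − 5.005:
  flange: d = -4.305 cm → contributes +549.7 cm⁴
  web: d = 4.395 cm → contributes +1 171 cm⁴
Total I = 1 720 cm⁴.
Extreme fibre distance c = 12.39 cm; S = I/c = 138.8 cm³.

S_x ≈ 140 cm³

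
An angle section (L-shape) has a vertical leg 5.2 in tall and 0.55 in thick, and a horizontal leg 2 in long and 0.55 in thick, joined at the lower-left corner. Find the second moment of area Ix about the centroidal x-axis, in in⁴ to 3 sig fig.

Decompose the section into non-overlapping parts with the origin at the bottom-left of its bounding rectangle.
Vertical leg: 0.55 × 5.2, A = 2.86 in², y = 2.6 in, Ī = 6.4445 in⁴.
Horizontal leg (remainder): 1.45 × 0.55, A = 0.7975 in², y = 0.275 in, Ī = 0.020104 in⁴.
Centroid: ȳ = ΣA·y / ΣA = 2.093 in.
Transfer each piece to the centroidal x-axis using Ī + A·d² with d = y − 2.093:
  vertical leg: d = 0.50695 in → contributes +7.1796 in⁴
  horizontal leg (remainder): d = -1.818 in → contributes +2.6561 in⁴
Total I = 9.8356 in⁴.

Ix ≈ 9.84 in⁴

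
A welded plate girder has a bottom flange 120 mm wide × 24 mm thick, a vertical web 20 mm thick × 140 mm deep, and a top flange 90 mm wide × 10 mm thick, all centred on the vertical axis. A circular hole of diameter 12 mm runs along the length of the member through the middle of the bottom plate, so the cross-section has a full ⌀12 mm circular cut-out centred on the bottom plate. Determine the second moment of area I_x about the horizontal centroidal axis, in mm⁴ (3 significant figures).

Treat the section as a set of non-overlapping primitives; coordinates are from the bounding-box lower-left.
Bottom plate: 120 × 24, A = 2 880 mm², y = 12 mm, Ī = 138 240 mm⁴.
Web plate: 20 × 140, A = 2 800 mm², y = 94 mm, Ī = 4 573 333 mm⁴.
Top plate: 90 × 10, A = 900 mm², y = 169 mm, Ī = 7 500 mm⁴.
Hole (subtracted): ⌀12, A = 113.1 mm², y = 12 mm, Ī = 1017.9 mm⁴.
Centroid: ȳ = ΣA·y / ΣA = 69.354 mm.
Transfer each piece to the horizontal centroidal axis using Ī + A·d² with d = y − 69.354:
  bottom plate: d = -57.354 mm → contributes +9 611 806 mm⁴
  web plate: d = 24.646 mm → contributes +6 274 183 mm⁴
  top plate: d = 99.646 mm → contributes +8 943 969 mm⁴
  hole: d = -57.354 mm → contributes −373 044 mm⁴
Total I = 24 456 914 mm⁴.

I_x ≈ 2.45 × 10⁷ mm⁴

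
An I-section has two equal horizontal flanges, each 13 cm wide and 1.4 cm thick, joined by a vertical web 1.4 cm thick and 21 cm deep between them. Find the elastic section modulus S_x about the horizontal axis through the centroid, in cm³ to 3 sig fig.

Decompose the section into non-overlapping parts with the origin at the bottom-left of its bounding rectangle.
Bottom flange: 13 × 1.4, A = 18.2 cm², y = 0.7 cm, Ī = 2.9727 cm⁴.
Web: 1.4 × 21, A = 29.4 cm², y = 11.9 cm, Ī = 1080.5 cm⁴.
Top flange: 13 × 1.4, A = 18.2 cm², y = 23.1 cm, Ī = 2.9727 cm⁴.
By symmetry the centroid is at mid-height, ȳ = 11.9 cm.
Transfer each piece to the horizontal axis through the centroid using Ī + A·d² with d = y − 11.9:
  bottom flange: d = -11.2 cm → contributes +2 286 cm⁴
  web: d = 0 cm → contributes +1080.5 cm⁴
  top flange: d = 11.2 cm → contributes +2 286 cm⁴
Total I = 5652.4 cm⁴.
Extreme fibre distance c = 11.9 cm; S = I/c = 474.99 cm³.

S_x ≈ 475 cm³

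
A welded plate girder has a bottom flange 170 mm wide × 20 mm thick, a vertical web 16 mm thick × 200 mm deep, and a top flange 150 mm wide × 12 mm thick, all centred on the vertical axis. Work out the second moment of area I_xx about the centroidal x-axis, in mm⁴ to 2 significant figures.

I_xx ≈ 6.8 × 10⁷ mm⁴

Treat the section as a set of non-overlapping primitives; coordinates are from the bounding-box lower-left.
Bottom plate: 170 × 20, A = 3 400 mm², y = 10 mm, Ī = 113 333 mm⁴.
Web plate: 16 × 200, A = 3 200 mm², y = 120 mm, Ī = 10 666 667 mm⁴.
Top plate: 150 × 12, A = 1 800 mm², y = 226 mm, Ī = 21 600 mm⁴.
Centroid: ȳ = ΣA·y / ΣA = 98.19 mm.
Transfer each piece to the centroidal x-axis using Ī + A·d² with d = y − 98.19:
  bottom plate: d = -88.19 mm → contributes +26 557 038 mm⁴
  web plate: d = 21.81 mm → contributes +12 188 764 mm⁴
  top plate: d = 127.8 mm → contributes +29 425 094 mm⁴
Total I = 68 170 895 mm⁴.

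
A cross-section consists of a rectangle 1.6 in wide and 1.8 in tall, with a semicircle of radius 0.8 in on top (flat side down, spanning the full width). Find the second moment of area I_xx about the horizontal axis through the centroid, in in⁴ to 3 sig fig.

I_xx ≈ 1.97 in⁴

Break the section into simple shapes (no overlaps), measuring from the bottom-left corner of the bounding box.
Rectangular body: 1.6 × 1.8, A = 2.88 in², y = 0.9 in, Ī = 0.7776 in⁴.
Semicircular cap: semicircle r = 0.8, A = 1.0053 in², y = 2.1395 in, Ī = 0.044956 in⁴.
Centroid: ȳ = ΣA·y / ΣA = 1.2207 in.
Transfer each piece to the horizontal axis through the centroid using Ī + A·d² with d = y − 1.2207:
  rectangular body: d = -0.32072 in → contributes +1.0738 in⁴
  semicircular cap: d = 0.91881 in → contributes +0.89364 in⁴
Total I = 1.9675 in⁴.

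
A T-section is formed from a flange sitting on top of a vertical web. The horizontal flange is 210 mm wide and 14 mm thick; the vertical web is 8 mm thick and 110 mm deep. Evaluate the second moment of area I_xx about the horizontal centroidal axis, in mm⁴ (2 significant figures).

Treat the section as a set of non-overlapping primitives; coordinates are from the bounding-box lower-left.
Flange: 210 × 14, A = 2 940 mm², y = 117 mm, Ī = 48 020 mm⁴.
Web: 8 × 110, A = 880 mm², y = 55 mm, Ī = 887 333 mm⁴.
Centroid: ȳ = ΣA·y / ΣA = 102.7 mm.
Transfer each piece to the horizontal centroidal axis using Ī + A·d² with d = y − 102.7:
  flange: d = 14.28 mm → contributes +647 769 mm⁴
  web: d = -47.72 mm → contributes +2 891 039 mm⁴
Total I = 3 538 808 mm⁴.

I_xx ≈ 3.5 × 10⁶ mm⁴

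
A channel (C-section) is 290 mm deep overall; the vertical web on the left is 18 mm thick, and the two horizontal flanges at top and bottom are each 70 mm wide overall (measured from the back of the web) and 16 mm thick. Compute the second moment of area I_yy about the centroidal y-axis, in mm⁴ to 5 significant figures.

Decompose the section into non-overlapping parts with the origin at the bottom-left of its bounding rectangle.
Web: 18 × 290, A = 5 220 mm², x = 9 mm, Ī = 140 940 mm⁴.
Top flange (beyond web): 52 × 16, A = 832 mm², x = 44 mm, Ī = 187477.3 mm⁴.
Bottom flange (beyond web): 52 × 16, A = 832 mm², x = 44 mm, Ī = 187477.3 mm⁴.
Centroid: x̄ = ΣA·x / ΣA = 17.4602 mm.
Transfer each piece to the centroidal y-axis using Ī + A·d² with d = x − 17.4602:
  web: d = -8.460198 mm → contributes +514561.2 mm⁴
  top flange (beyond web): d = 26.5398 mm → contributes +773505.8 mm⁴
  bottom flange (beyond web): d = 26.5398 mm → contributes +773505.8 mm⁴
Total I = 2 061 573 mm⁴.

I_yy ≈ 2.0616 × 10⁶ mm⁴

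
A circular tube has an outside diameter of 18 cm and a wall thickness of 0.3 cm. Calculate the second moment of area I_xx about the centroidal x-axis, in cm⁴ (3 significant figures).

I_xx ≈ 653 cm⁴

Break the section into simple shapes (no overlaps), measuring from the bottom-left corner of the bounding box.
Outer circle: ⌀18, A = 254.47 cm², y = 9 cm, Ī = 5 153 cm⁴.
Bore (subtracted): ⌀17.4, A = 237.79 cm², y = 9 cm, Ī = 4499.5 cm⁴.
By symmetry the centroid is at mid-height, ȳ = 9 cm.
All pieces are centred on the centroidal x-axis, so I = ΣĪ (holes subtracted) = 653.47 cm⁴.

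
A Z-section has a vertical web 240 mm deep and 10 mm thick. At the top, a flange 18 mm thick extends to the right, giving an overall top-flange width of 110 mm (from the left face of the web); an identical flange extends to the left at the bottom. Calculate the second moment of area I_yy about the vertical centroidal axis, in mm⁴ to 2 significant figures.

Break the section into simple shapes (no overlaps), measuring from the bottom-left corner of the bounding box.
Web: 10 × 240, A = 2 400 mm², x = 105 mm, Ī = 20 000 mm⁴.
Top flange (beyond web): 100 × 18, A = 1 800 mm², x = 160 mm, Ī = 1 500 000 mm⁴.
Bottom flange (beyond web): 100 × 18, A = 1 800 mm², x = 50 mm, Ī = 1 500 000 mm⁴.
Centroid: x̄ = ΣA·x / ΣA = 105 mm.
Transfer each piece to the vertical centroidal axis using Ī + A·d² with d = x − 105:
  web: d = 0 mm → contributes +20 000 mm⁴
  top flange (beyond web): d = 55 mm → contributes +6 945 000 mm⁴
  bottom flange (beyond web): d = -55 mm → contributes +6 945 000 mm⁴
Total I = 13 910 000 mm⁴.

I_yy ≈ 1.4 × 10⁷ mm⁴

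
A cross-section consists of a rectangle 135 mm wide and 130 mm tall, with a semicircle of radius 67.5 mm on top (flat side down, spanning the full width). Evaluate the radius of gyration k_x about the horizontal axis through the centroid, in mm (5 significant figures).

k_x ≈ 53.825 mm

Decompose the section into non-overlapping parts with the origin at the bottom-left of its bounding rectangle.
Rectangular body: 135 × 130, A = 17 550 mm², y = 65 mm, Ī = 24 716 250 mm⁴.
Semicircular cap: semicircle r = 67.5, A = 7156.941 mm², y = 158.6479 mm, Ī = 2 278 490 mm⁴.
Centroid: ȳ = ΣA·y / ΣA = 92.12729 mm.
Transfer each piece to the horizontal axis through the centroid using Ī + A·d² with d = y − 92.12729:
  rectangular body: d = -27.12729 mm → contributes +37 631 119 mm⁴
  semicircular cap: d = 66.5206 mm → contributes +33 947 881 mm⁴
Total I = 71 579 000 mm⁴.
Radius of gyration: k = √(I/A) = √(71 579 000 / 24706.94) = 53.82491 mm.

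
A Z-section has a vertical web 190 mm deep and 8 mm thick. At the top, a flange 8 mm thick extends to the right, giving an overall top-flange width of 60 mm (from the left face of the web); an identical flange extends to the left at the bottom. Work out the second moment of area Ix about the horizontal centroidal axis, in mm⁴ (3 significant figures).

Ix ≈ 1.15 × 10⁷ mm⁴

Split into non-overlapping primitives; take the origin at the lower-left of the bounding box.
Web: 8 × 190, A = 1 520 mm², y = 95 mm, Ī = 4 572 667 mm⁴.
Top flange (beyond web): 52 × 8, A = 416 mm², y = 186 mm, Ī = 2218.7 mm⁴.
Bottom flange (beyond web): 52 × 8, A = 416 mm², y = 4 mm, Ī = 2218.7 mm⁴.
Centroid: ȳ = ΣA·y / ΣA = 95 mm.
Transfer each piece to the horizontal centroidal axis using Ī + A·d² with d = y − 95:
  web: d = 0 mm → contributes +4 572 667 mm⁴
  top flange (beyond web): d = 91 mm → contributes +3 447 115 mm⁴
  bottom flange (beyond web): d = -91 mm → contributes +3 447 115 mm⁴
Total I = 11 466 896 mm⁴.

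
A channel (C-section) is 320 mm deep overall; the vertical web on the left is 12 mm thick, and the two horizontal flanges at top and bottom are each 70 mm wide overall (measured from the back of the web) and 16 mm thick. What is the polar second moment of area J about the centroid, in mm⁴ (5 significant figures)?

Treat the section as a set of non-overlapping primitives; coordinates are from the bounding-box lower-left.
Web: 12 × 320, A = 3 840 mm², y = 160 mm, Ī = 32 768 000 mm⁴.
Top flange (beyond web): 58 × 16, A = 928 mm², y = 312 mm, Ī = 19797.33 mm⁴.
Bottom flange (beyond web): 58 × 16, A = 928 mm², y = 8 mm, Ī = 19797.33 mm⁴.
By symmetry the centroid is at mid-height, ȳ = 160 mm.
Transfer each piece to the centroidal x-axis using Ī + A·d² with d = y − 160:
  web: d = 0 mm → contributes +32 768 000 mm⁴
  top flange (beyond web): d = 152 mm → contributes +21 460 309 mm⁴
  bottom flange (beyond web): d = -152 mm → contributes +21 460 309 mm⁴
Total I = 75 688 619 mm⁴.
For the y-axis: x̄ = 17.40449 mm.
Repeating about the centroidal y-axis gives I_y = 2 099 143 mm⁴.
Polar second moment: J = I_x + I_y = 77 787 761 mm⁴.

J ≈ 7.7788 × 10⁷ mm⁴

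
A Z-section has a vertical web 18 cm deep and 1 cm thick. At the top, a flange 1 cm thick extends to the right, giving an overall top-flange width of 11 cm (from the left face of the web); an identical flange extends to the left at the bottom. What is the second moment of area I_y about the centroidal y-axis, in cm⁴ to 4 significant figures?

Split into non-overlapping primitives; take the origin at the lower-left of the bounding box.
Web: 1 × 18, A = 18 cm², x = 10.5 cm, Ī = 1.5 cm⁴.
Top flange (beyond web): 10 × 1, A = 10 cm², x = 16 cm, Ī = 83.3333 cm⁴.
Bottom flange (beyond web): 10 × 1, A = 10 cm², x = 5 cm, Ī = 83.3333 cm⁴.
Centroid: x̄ = ΣA·x / ΣA = 10.5 cm.
Transfer each piece to the centroidal y-axis using Ī + A·d² with d = x − 10.5:
  web: d = 0 cm → contributes +1.5 cm⁴
  top flange (beyond web): d = 5.5 cm → contributes +385.833 cm⁴
  bottom flange (beyond web): d = -5.5 cm → contributes +385.833 cm⁴
Total I = 773.167 cm⁴.

I_y ≈ 773.2 cm⁴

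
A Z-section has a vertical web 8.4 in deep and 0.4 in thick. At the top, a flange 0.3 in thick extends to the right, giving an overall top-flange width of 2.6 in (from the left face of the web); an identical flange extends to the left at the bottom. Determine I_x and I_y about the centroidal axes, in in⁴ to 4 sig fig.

Break the section into simple shapes (no overlaps), measuring from the bottom-left corner of the bounding box.
Web: 0.4 × 8.4, A = 3.36 in², y = 4.2 in, Ī = 19.7568 in⁴.
Top flange (beyond web): 2.2 × 0.3, A = 0.66 in², y = 8.25 in, Ī = 0.00495 in⁴.
Bottom flange (beyond web): 2.2 × 0.3, A = 0.66 in², y = 0.15 in, Ī = 0.00495 in⁴.
Centroid: ȳ = ΣA·y / ΣA = 4.2 in.
Transfer each piece to the centroidal x-axis using Ī + A·d² with d = y − 4.2:
  web: d = 0 in → contributes +19.7568 in⁴
  top flange (beyond web): d = 4.05 in → contributes +10.8306 in⁴
  bottom flange (beyond web): d = -4.05 in → contributes +10.8306 in⁴
Total I = 41.418 in⁴.
For the y-axis: x̄ = 2.4 in.
Repeating about the centroidal y-axis gives I_y = 2.808 in⁴.

I_x ≈ 41.42 in⁴, I_y ≈ 2.808 in⁴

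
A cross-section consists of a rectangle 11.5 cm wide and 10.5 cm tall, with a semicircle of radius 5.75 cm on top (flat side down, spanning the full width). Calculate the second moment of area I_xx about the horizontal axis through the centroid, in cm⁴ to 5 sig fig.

I_xx ≈ 3377.1 cm⁴

Treat the section as a set of non-overlapping primitives; coordinates are from the bounding-box lower-left.
Rectangular body: 11.5 × 10.5, A = 120.75 cm², y = 5.25 cm, Ī = 1109.391 cm⁴.
Semicircular cap: semicircle r = 5.75, A = 51.93445 cm², y = 12.94038 cm, Ī = 119.9785 cm⁴.
Centroid: ȳ = ΣA·y / ΣA = 7.562863 cm.
Transfer each piece to the horizontal axis through the centroid using Ī + A·d² with d = y − 7.562863:
  rectangular body: d = -2.312863 cm → contributes +1755.323 cm⁴
  semicircular cap: d = 5.377513 cm → contributes +1621.801 cm⁴
Total I = 3377.123 cm⁴.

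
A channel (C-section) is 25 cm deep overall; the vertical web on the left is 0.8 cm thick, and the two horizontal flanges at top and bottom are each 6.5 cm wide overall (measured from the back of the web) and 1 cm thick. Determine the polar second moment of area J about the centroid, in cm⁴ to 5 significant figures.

Treat the section as a set of non-overlapping primitives; coordinates are from the bounding-box lower-left.
Web: 0.8 × 25, A = 20 cm², y = 12.5 cm, Ī = 1041.667 cm⁴.
Top flange (beyond web): 5.7 × 1, A = 5.7 cm², y = 24.5 cm, Ī = 0.475 cm⁴.
Bottom flange (beyond web): 5.7 × 1, A = 5.7 cm², y = 0.5 cm, Ī = 0.475 cm⁴.
By symmetry the centroid is at mid-height, ȳ = 12.5 cm.
Transfer each piece to the centroidal x-axis using Ī + A·d² with d = y − 12.5:
  web: d = 0 cm → contributes +1041.667 cm⁴
  top flange (beyond web): d = 12 cm → contributes +821.275 cm⁴
  bottom flange (beyond web): d = -12 cm → contributes +821.275 cm⁴
Total I = 2684.217 cm⁴.
For the y-axis: x̄ = 1.579936 cm.
Repeating about the centroidal y-axis gives I_y = 108.628 cm⁴.
Polar second moment: J = I_x + I_y = 2792.845 cm⁴.

J ≈ 2792.8 cm⁴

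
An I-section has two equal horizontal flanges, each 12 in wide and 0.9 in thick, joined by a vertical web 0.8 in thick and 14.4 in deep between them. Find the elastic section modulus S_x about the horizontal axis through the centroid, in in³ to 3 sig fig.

Decompose the section into non-overlapping parts with the origin at the bottom-left of its bounding rectangle.
Bottom flange: 12 × 0.9, A = 10.8 in², y = 0.45 in, Ī = 0.729 in⁴.
Web: 0.8 × 14.4, A = 11.52 in², y = 8.1 in, Ī = 199.07 in⁴.
Top flange: 12 × 0.9, A = 10.8 in², y = 15.75 in, Ī = 0.729 in⁴.
By symmetry the centroid is at mid-height, ȳ = 8.1 in.
Transfer each piece to the horizontal axis through the centroid using Ī + A·d² with d = y − 8.1:
  bottom flange: d = -7.65 in → contributes +632.77 in⁴
  web: d = 0 in → contributes +199.07 in⁴
  top flange: d = 7.65 in → contributes +632.77 in⁴
Total I = 1464.6 in⁴.
Extreme fibre distance c = 8.1 in; S = I/c = 180.82 in³.

S_x ≈ 181 in³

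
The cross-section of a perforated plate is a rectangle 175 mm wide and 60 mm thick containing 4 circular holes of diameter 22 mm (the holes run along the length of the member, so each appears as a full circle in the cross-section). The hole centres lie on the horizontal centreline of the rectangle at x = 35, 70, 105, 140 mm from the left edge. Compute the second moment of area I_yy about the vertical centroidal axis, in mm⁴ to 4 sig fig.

I_yy ≈ 2.442 × 10⁷ mm⁴

Decompose the section into non-overlapping parts with the origin at the bottom-left of its bounding rectangle.
Plate: 175 × 60, A = 10 500 mm², x = 87.5 mm, Ī = 26 796 875 mm⁴.
Hole 1 (subtracted): ⌀22, A = 380.133 mm², x = 35 mm, Ī = 11 499 mm⁴.
Hole 2 (subtracted): ⌀22, A = 380.133 mm², x = 70 mm, Ī = 11 499 mm⁴.
Hole 3 (subtracted): ⌀22, A = 380.133 mm², x = 105 mm, Ī = 11 499 mm⁴.
Hole 4 (subtracted): ⌀22, A = 380.133 mm², x = 140 mm, Ī = 11 499 mm⁴.
By symmetry the centroid is at mid-width, x̄ = 87.5 mm.
Transfer each piece to the vertical centroidal axis using Ī + A·d² with d = x − 87.5:
  plate: d = 0 mm → contributes +26 796 875 mm⁴
  hole 1: d = -52.5 mm → contributes −1 059 240 mm⁴
  hole 2: d = -17.5 mm → contributes −127 915 mm⁴
  hole 3: d = 17.5 mm → contributes −127 915 mm⁴
  hole 4: d = 52.5 mm → contributes −1 059 240 mm⁴
Total I = 24 422 566 mm⁴.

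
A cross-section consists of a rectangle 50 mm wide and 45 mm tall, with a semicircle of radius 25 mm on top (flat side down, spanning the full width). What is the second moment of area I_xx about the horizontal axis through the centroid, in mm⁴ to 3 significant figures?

Treat the section as a set of non-overlapping primitives; coordinates are from the bounding-box lower-left.
Rectangular body: 50 × 45, A = 2 250 mm², y = 22.5 mm, Ī = 379 688 mm⁴.
Semicircular cap: semicircle r = 25, A = 981.75 mm², y = 55.61 mm, Ī = 42 874 mm⁴.
Centroid: ȳ = ΣA·y / ΣA = 32.558 mm.
Transfer each piece to the horizontal axis through the centroid using Ī + A·d² with d = y − 32.558:
  rectangular body: d = -10.058 mm → contributes +607 320 mm⁴
  semicircular cap: d = 23.052 mm → contributes +564 569 mm⁴
Total I = 1 171 889 mm⁴.

I_xx ≈ 1.17 × 10⁶ mm⁴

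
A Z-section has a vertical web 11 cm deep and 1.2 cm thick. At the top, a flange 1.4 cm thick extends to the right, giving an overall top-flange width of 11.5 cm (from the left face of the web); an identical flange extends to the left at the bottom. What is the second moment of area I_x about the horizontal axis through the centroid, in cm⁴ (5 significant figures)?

I_x ≈ 802.28 cm⁴

Split into non-overlapping primitives; take the origin at the lower-left of the bounding box.
Web: 1.2 × 11, A = 13.2 cm², y = 5.5 cm, Ī = 133.1 cm⁴.
Top flange (beyond web): 10.3 × 1.4, A = 14.42 cm², y = 10.3 cm, Ī = 2.355267 cm⁴.
Bottom flange (beyond web): 10.3 × 1.4, A = 14.42 cm², y = 0.7 cm, Ī = 2.355267 cm⁴.
Centroid: ȳ = ΣA·y / ΣA = 5.5 cm.
Transfer each piece to the horizontal axis through the centroid using Ī + A·d² with d = y − 5.5:
  web: d = 0 cm → contributes +133.1 cm⁴
  top flange (beyond web): d = 4.8 cm → contributes +334.5921 cm⁴
  bottom flange (beyond web): d = -4.8 cm → contributes +334.5921 cm⁴
Total I = 802.2841 cm⁴.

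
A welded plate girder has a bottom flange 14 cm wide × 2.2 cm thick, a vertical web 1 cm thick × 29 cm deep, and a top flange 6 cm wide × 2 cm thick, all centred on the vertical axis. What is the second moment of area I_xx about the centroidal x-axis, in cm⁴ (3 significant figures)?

Treat the section as a set of non-overlapping primitives; coordinates are from the bounding-box lower-left.
Bottom plate: 14 × 2.2, A = 30.8 cm², y = 1.1 cm, Ī = 12.423 cm⁴.
Web plate: 1 × 29, A = 29 cm², y = 16.7 cm, Ī = 2032.4 cm⁴.
Top plate: 6 × 2, A = 12 cm², y = 32.2 cm, Ī = 4 cm⁴.
Centroid: ȳ = ΣA·y / ΣA = 12.599 cm.
Transfer each piece to the centroidal x-axis using Ī + A·d² with d = y − 12.599:
  bottom plate: d = -11.499 cm → contributes +4084.7 cm⁴
  web plate: d = 4.1014 cm → contributes +2520.2 cm⁴
  top plate: d = 19.601 cm → contributes +4614.6 cm⁴
Total I = 11 220 cm⁴.

I_xx ≈ 1.12 × 10⁴ cm⁴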